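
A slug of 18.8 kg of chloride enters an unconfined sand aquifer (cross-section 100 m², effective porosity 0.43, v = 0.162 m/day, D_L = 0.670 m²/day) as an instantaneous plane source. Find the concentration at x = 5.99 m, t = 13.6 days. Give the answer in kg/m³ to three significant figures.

For an instantaneous plane source, C(x,t) = M/(n_e·A·√(4πDt)) · exp(−(x−vt)²/(4Dt)), with n_e·A the pore (flow) area.
Plume center vt = 0.162 × 13.6 = 2.2032 m, so the well at 5.99 m is 3.7868 m downgradient of the peak.
√(4πDt) = 10.70 m, giving peak height M/(n_e·A·√(4πDt)) = 18.8/(0.43 × 100 × 10.70) = 0.04086 kg/m³.
(x−vt)²/(4Dt) = (3.7868)²/(4 × 0.670 × 13.6) = 0.3934; exp(−0.3934) = 0.6748.
C = 0.04086 × 0.6748 = 0.0276 kg/m³.

0.0276 kg/m³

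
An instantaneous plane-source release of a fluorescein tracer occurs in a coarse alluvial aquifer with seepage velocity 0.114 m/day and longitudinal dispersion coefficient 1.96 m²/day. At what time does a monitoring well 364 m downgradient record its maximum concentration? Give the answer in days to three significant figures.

For the 1D instantaneous-source solution, setting ∂C/∂t = 0 at fixed x gives v²t² + 2Dt − x² = 0, so t = (√(D² + v²x²) − D)/v².
√(D² + v²x²) = √(1.96² + 0.114² × 364²) = 41.54; v² = 0.012996.
t = (41.54 − 1.96)/0.012996 = 3050 days (vs. the pure-advection estimate x/v = 3190 d).

3050 days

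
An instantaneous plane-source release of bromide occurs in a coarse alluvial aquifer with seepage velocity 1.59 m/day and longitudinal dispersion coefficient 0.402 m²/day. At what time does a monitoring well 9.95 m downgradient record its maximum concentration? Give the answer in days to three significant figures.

For the 1D instantaneous-source solution, setting ∂C/∂t = 0 at fixed x gives v²t² + 2Dt − x² = 0, so t = (√(D² + v²x²) − D)/v².
√(D² + v²x²) = √(0.402² + 1.59² × 9.95²) = 15.83; v² = 2.5281.
t = (15.83 − 0.402)/2.5281 = 6.10 days (vs. the pure-advection estimate x/v = 6.26 d).

6.10 days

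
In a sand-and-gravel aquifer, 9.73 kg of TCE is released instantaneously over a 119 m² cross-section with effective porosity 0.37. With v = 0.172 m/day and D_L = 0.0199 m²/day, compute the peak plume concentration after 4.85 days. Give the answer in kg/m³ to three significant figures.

The peak of an instantaneous 1D plume sits at x = vt; there the Gaussian factor is 1 and C_max = M/(n_e·A·√(4πDt)), where n_e·A is the pore area the mass is dissolved in.
√(4πDt) = √(4π × 0.0199 × 4.85) = 1.101 m, so C_max = 9.73/(0.37 × 119 × 1.101) = 0.201 kg/m³.

0.201 kg/m³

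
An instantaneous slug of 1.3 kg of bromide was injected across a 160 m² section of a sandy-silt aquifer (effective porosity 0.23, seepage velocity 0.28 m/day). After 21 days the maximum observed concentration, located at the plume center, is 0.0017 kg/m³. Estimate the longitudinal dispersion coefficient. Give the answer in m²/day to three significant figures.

1.64 m²/day

At the plume center C_max = M/(n_e·A·√(4πDt)), so D = M²/(4πt·(n_e·A·C_max)²).
n_e·A·C_max = 0.23 × 160 × 0.0017 = 0.06256 kg/m.
D = 1.3²/(4π × 21 × 0.06256²) = 1.64 m²/day.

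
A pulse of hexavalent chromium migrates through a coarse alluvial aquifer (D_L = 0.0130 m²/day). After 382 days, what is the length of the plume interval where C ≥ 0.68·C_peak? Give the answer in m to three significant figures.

5.54 m

The plume is Gaussian with σ = √(2Dt) = √(2 × 0.0130 × 382) = 3.152 m.
C/C_peak = exp(−Δx²/(2σ²)) = 0.68 ⇒ Δx = σ·√(−2 ln 0.68) = 3.152 × 0.8783 = 2.768 m.
Width = 2Δx = 5.54 m.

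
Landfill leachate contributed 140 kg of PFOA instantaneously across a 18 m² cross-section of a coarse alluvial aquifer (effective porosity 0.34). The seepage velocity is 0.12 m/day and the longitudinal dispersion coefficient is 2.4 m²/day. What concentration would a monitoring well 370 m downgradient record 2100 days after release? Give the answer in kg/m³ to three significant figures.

0.0456 kg/m³

For an instantaneous plane source, C(x,t) = M/(n_e·A·√(4πDt)) · exp(−(x−vt)²/(4Dt)), with n_e·A the pore (flow) area.
Plume center vt = 0.12 × 2100 = 252 m, so the well at 370 m is 118 m downgradient of the peak.
√(4πDt) = 251.7 m, giving peak height M/(n_e·A·√(4πDt)) = 140/(0.34 × 18 × 251.7) = 0.09089 kg/m³.
(x−vt)²/(4Dt) = (118)²/(4 × 2.4 × 2100) = 0.6907; exp(−0.6907) = 0.5012.
C = 0.09089 × 0.5012 = 0.0456 kg/m³.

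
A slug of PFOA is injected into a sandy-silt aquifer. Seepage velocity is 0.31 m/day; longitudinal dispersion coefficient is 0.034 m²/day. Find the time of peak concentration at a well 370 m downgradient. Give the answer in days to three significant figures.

1190 days

For the 1D instantaneous-source solution, setting ∂C/∂t = 0 at fixed x gives v²t² + 2Dt − x² = 0, so t = (√(D² + v²x²) − D)/v².
√(D² + v²x²) = √(0.034² + 0.31² × 370²) = 114.7; v² = 0.0961.
t = (114.7 − 0.034)/0.0961 = 1190 days (vs. the pure-advection estimate x/v = 1190 d).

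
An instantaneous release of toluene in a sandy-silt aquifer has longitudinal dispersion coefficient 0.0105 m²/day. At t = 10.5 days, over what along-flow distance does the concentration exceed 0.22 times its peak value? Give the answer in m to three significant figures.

The plume is Gaussian with σ = √(2Dt) = √(2 × 0.0105 × 10.5) = 0.4696 m.
C/C_peak = exp(−Δx²/(2σ²)) = 0.22 ⇒ Δx = σ·√(−2 ln 0.22) = 0.4696 × 1.740 = 0.8171 m.
Width = 2Δx = 1.63 m.

1.63 m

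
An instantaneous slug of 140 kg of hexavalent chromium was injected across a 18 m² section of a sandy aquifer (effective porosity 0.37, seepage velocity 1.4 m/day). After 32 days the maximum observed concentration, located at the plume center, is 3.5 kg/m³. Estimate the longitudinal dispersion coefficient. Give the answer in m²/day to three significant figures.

0.0897 m²/day

At the plume center C_max = M/(n_e·A·√(4πDt)), so D = M²/(4πt·(n_e·A·C_max)²).
n_e·A·C_max = 0.37 × 18 × 3.5 = 23.31 kg/m.
D = 140²/(4π × 32 × 23.31²) = 0.0897 m²/day.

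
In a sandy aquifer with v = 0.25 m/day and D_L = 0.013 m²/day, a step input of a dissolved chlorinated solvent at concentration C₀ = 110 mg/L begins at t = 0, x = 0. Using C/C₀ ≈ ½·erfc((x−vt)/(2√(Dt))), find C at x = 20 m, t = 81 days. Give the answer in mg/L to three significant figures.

For a continuous step input, C/C₀ ≈ ½·erfc((x−vt)/(2√(Dt))).
vt = 0.25 × 81 = 20.25 m and 2√(Dt) = 2√(0.013 × 81) = 2.052 m.
Argument (x−vt)/(2√(Dt)) = (20 − 20.25)/2.052 = -0.1218; ½·erfc(-0.1218) = 0.5684.
C = 110 × 0.5684 = 62.5 mg/L.

62.5 mg/L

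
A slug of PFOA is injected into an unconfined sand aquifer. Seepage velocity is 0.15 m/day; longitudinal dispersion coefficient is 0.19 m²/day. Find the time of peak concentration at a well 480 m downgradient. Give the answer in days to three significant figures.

3190 days

For the 1D instantaneous-source solution, setting ∂C/∂t = 0 at fixed x gives v²t² + 2Dt − x² = 0, so t = (√(D² + v²x²) − D)/v².
√(D² + v²x²) = √(0.19² + 0.15² × 480²) = 72.00; v² = 0.0225.
t = (72.00 − 0.19)/0.0225 = 3190 days (vs. the pure-advection estimate x/v = 3200 d).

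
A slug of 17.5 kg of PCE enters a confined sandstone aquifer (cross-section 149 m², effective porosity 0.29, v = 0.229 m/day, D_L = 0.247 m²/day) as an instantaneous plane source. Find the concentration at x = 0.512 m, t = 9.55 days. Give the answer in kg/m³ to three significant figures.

For an instantaneous plane source, C(x,t) = M/(n_e·A·√(4πDt)) · exp(−(x−vt)²/(4Dt)), with n_e·A the pore (flow) area.
Plume center vt = 0.229 × 9.55 = 2.18695 m, so the well at 0.512 m is 1.67495 m upgradient of the peak.
√(4πDt) = 5.444 m, giving peak height M/(n_e·A·√(4πDt)) = 17.5/(0.29 × 149 × 5.444) = 0.07439 kg/m³.
(x−vt)²/(4Dt) = (-1.67495)²/(4 × 0.247 × 9.55) = 0.2973; exp(−0.2973) = 0.7428.
C = 0.07439 × 0.7428 = 0.0553 kg/m³.

0.0553 kg/m³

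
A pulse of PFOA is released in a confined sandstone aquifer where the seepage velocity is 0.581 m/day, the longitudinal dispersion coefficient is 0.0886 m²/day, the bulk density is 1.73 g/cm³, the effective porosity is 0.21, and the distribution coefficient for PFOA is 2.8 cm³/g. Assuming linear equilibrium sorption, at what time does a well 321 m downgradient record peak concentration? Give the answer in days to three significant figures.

13300 days

Retardation factor R = 1 + ρ_b·K_d/n = 1 + 1.73 × 2.8/0.21 = 24.07.
Sorption retards both mechanisms: v_R = v/R = 0.02414 m/day, D_R = D/R = 0.003681 m²/day.
Peak time from v_R²t² + 2D_R t − x² = 0: t = (√(D_R² + v_R²x²) − D_R)/v_R².
√(D_R² + v_R²x²) = √(0.003681² + 0.02414² × 321²) = 7.749; v_R² = 0.0005827.
t = (7.749 − 0.003681)/0.0005827 = 13300 days.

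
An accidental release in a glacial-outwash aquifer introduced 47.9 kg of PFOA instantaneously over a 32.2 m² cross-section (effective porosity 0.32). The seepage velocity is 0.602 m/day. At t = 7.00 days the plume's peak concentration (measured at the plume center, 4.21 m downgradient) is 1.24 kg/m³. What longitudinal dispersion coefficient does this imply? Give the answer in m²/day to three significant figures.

0.160 m²/day

At the plume center C_max = M/(n_e·A·√(4πDt)), so D = M²/(4πt·(n_e·A·C_max)²).
n_e·A·C_max = 0.32 × 32.2 × 1.24 = 12.78 kg/m.
D = 47.9²/(4π × 7.00 × 12.78²) = 0.160 m²/day.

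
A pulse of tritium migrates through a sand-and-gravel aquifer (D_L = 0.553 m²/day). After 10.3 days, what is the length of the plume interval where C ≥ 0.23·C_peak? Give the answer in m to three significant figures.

11.6 m

The plume is Gaussian with σ = √(2Dt) = √(2 × 0.553 × 10.3) = 3.375 m.
C/C_peak = exp(−Δx²/(2σ²)) = 0.23 ⇒ Δx = σ·√(−2 ln 0.23) = 3.375 × 1.714 = 5.785 m.
Width = 2Δx = 11.6 m.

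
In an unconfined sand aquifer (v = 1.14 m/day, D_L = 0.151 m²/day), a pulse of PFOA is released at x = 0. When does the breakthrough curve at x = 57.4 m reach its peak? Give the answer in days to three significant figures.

50.2 days

For the 1D instantaneous-source solution, setting ∂C/∂t = 0 at fixed x gives v²t² + 2Dt − x² = 0, so t = (√(D² + v²x²) − D)/v².
√(D² + v²x²) = √(0.151² + 1.14² × 57.4²) = 65.44; v² = 1.2996.
t = (65.44 − 0.151)/1.2996 = 50.2 days (vs. the pure-advection estimate x/v = 50.4 d).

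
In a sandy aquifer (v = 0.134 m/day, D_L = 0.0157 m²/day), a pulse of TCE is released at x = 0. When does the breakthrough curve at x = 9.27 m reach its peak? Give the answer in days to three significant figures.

68.3 days

For the 1D instantaneous-source solution, setting ∂C/∂t = 0 at fixed x gives v²t² + 2Dt − x² = 0, so t = (√(D² + v²x²) − D)/v².
√(D² + v²x²) = √(0.0157² + 0.134² × 9.27²) = 1.242; v² = 0.017956.
t = (1.242 − 0.0157)/0.017956 = 68.3 days (vs. the pure-advection estimate x/v = 69.2 d).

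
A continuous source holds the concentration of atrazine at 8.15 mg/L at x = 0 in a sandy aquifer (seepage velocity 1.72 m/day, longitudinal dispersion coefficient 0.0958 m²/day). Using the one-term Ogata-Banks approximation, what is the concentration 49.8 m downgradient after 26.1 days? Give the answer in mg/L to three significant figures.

For a continuous step input, C/C₀ ≈ ½·erfc((x−vt)/(2√(Dt))).
vt = 1.72 × 26.1 = 44.892 m and 2√(Dt) = 2√(0.0958 × 26.1) = 3.163 m.
Argument (x−vt)/(2√(Dt)) = (49.8 − 44.892)/3.163 = 1.552; ½·erfc(1.552) = 0.01409.
C = 8.15 × 0.01409 = 0.115 mg/L.

0.115 mg/L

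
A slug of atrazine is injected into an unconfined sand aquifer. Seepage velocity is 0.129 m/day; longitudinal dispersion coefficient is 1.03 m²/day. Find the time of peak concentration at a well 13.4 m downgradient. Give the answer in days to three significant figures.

59.0 days

For the 1D instantaneous-source solution, setting ∂C/∂t = 0 at fixed x gives v²t² + 2Dt − x² = 0, so t = (√(D² + v²x²) − D)/v².
√(D² + v²x²) = √(1.03² + 0.129² × 13.4²) = 2.012; v² = 0.016641.
t = (2.012 − 1.03)/0.016641 = 59.0 days (vs. the pure-advection estimate x/v = 104 d).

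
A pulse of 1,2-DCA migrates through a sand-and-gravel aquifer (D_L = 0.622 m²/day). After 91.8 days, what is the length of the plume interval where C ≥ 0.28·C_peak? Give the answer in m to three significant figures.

The plume is Gaussian with σ = √(2Dt) = √(2 × 0.622 × 91.8) = 10.69 m.
C/C_peak = exp(−Δx²/(2σ²)) = 0.28 ⇒ Δx = σ·√(−2 ln 0.28) = 10.69 × 1.596 = 17.06 m.
Width = 2Δx = 34.1 m.

34.1 m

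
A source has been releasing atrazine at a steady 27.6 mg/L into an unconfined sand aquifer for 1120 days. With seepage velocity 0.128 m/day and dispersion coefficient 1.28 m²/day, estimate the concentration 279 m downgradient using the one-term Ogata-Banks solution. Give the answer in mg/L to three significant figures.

0.156 mg/L

For a continuous step input, C/C₀ ≈ ½·erfc((x−vt)/(2√(Dt))).
vt = 0.128 × 1120 = 143.36 m and 2√(Dt) = 2√(1.28 × 1120) = 75.73 m.
Argument (x−vt)/(2√(Dt)) = (279 − 143.36)/75.73 = 1.791; ½·erfc(1.791) = 0.005657.
C = 27.6 × 0.005657 = 0.156 mg/L.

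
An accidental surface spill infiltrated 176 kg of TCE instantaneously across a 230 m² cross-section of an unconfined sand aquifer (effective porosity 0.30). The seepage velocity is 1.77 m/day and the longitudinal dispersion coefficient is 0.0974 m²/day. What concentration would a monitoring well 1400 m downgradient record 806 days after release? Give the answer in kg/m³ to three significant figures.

For an instantaneous plane source, C(x,t) = M/(n_e·A·√(4πDt)) · exp(−(x−vt)²/(4Dt)), with n_e·A the pore (flow) area.
Plume center vt = 1.77 × 806 = 1426.62 m, so the well at 1400 m is 26.62 m upgradient of the peak.
√(4πDt) = 31.41 m, giving peak height M/(n_e·A·√(4πDt)) = 176/(0.30 × 230 × 31.41) = 0.08121 kg/m³.
(x−vt)²/(4Dt) = (-26.62)²/(4 × 0.0974 × 806) = 2.257; exp(−2.257) = 0.1047.
C = 0.08121 × 0.1047 = 0.00850 kg/m³.

0.00850 kg/m³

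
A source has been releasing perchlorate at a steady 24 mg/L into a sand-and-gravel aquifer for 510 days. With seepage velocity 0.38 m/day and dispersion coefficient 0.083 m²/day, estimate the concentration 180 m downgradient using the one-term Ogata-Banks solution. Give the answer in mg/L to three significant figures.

22.4 mg/L

For a continuous step input, C/C₀ ≈ ½·erfc((x−vt)/(2√(Dt))).
vt = 0.38 × 510 = 193.8 m and 2√(Dt) = 2√(0.083 × 510) = 13.01 m.
Argument (x−vt)/(2√(Dt)) = (180 − 193.8)/13.01 = -1.061; ½·erfc(-1.061) = 0.9333.
C = 24 × 0.9333 = 22.4 mg/L.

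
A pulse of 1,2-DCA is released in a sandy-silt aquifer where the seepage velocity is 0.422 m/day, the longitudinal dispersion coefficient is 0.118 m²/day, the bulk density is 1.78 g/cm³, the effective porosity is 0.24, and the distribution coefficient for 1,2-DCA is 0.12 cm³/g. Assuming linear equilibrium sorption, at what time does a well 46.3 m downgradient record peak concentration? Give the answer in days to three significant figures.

Retardation factor R = 1 + ρ_b·K_d/n = 1 + 1.78 × 0.12/0.24 = 1.890.
Sorption retards both mechanisms: v_R = v/R = 0.2233 m/day, D_R = D/R = 0.06243 m²/day.
Peak time from v_R²t² + 2D_R t − x² = 0: t = (√(D_R² + v_R²x²) − D_R)/v_R².
√(D_R² + v_R²x²) = √(0.06243² + 0.2233² × 46.3²) = 10.34; v_R² = 0.04986.
t = (10.34 − 0.06243)/0.04986 = 206 days.

206 days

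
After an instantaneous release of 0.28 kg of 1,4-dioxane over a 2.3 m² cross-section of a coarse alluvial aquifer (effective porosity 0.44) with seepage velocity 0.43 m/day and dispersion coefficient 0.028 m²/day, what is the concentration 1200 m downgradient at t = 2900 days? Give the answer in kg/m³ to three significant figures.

For an instantaneous plane source, C(x,t) = M/(n_e·A·√(4πDt)) · exp(−(x−vt)²/(4Dt)), with n_e·A the pore (flow) area.
Plume center vt = 0.43 × 2900 = 1247 m, so the well at 1200 m is 47 m upgradient of the peak.
√(4πDt) = 31.94 m, giving peak height M/(n_e·A·√(4πDt)) = 0.28/(0.44 × 2.3 × 31.94) = 0.008662 kg/m³.
(x−vt)²/(4Dt) = (-47)²/(4 × 0.028 × 2900) = 6.801; exp(−6.801) = 0.001113.
C = 0.008662 × 0.001113 = 9.64e-06 kg/m³.

9.64e-06 kg/m³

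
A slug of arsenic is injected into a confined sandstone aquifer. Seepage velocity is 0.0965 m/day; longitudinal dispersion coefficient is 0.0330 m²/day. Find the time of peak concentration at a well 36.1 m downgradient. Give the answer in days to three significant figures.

For the 1D instantaneous-source solution, setting ∂C/∂t = 0 at fixed x gives v²t² + 2Dt − x² = 0, so t = (√(D² + v²x²) − D)/v².
√(D² + v²x²) = √(0.0330² + 0.0965² × 36.1²) = 3.484; v² = 0.00931225.
t = (3.484 − 0.0330)/0.00931225 = 371 days (vs. the pure-advection estimate x/v = 374 d).

371 days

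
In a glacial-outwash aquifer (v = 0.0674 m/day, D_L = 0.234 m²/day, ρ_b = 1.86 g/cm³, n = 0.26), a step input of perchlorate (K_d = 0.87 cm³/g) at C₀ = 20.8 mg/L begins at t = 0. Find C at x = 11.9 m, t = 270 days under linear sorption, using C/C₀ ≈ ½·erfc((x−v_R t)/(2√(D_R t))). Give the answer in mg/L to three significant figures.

Retardation factor R = 1 + ρ_b·K_d/n = 1 + 1.86 × 0.87/0.26 = 7.224.
Sorption retards both mechanisms: v_R = v/R = 0.009330 m/day, D_R = D/R = 0.03239 m²/day.
v_R·t = 0.009330 × 270 = 2.5191 m; 2√(D_R t) = 5.914 m; argument = (11.9 − 2.5191)/5.914 = 1.586.
C = C₀ × ½·erfc(1.586) = 20.8 × 0.01245 = 0.259 mg/L.

0.259 mg/L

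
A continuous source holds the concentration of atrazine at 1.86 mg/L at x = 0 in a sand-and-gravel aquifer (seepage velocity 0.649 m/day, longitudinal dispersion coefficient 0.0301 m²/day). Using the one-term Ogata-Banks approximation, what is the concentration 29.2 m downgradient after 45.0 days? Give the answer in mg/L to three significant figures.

0.932 mg/L

For a continuous step input, C/C₀ ≈ ½·erfc((x−vt)/(2√(Dt))).
vt = 0.649 × 45.0 = 29.205 m and 2√(Dt) = 2√(0.0301 × 45.0) = 2.328 m.
Argument (x−vt)/(2√(Dt)) = (29.2 − 29.205)/2.328 = -0.002148; ½·erfc(-0.002148) = 0.5012.
C = 1.86 × 0.5012 = 0.932 mg/L.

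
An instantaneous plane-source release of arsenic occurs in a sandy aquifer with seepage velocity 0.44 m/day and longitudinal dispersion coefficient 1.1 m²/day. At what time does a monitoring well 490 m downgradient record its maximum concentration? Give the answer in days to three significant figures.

1110 days

For the 1D instantaneous-source solution, setting ∂C/∂t = 0 at fixed x gives v²t² + 2Dt − x² = 0, so t = (√(D² + v²x²) − D)/v².
√(D² + v²x²) = √(1.1² + 0.44² × 490²) = 215.6; v² = 0.1936.
t = (215.6 − 1.1)/0.1936 = 1110 days (vs. the pure-advection estimate x/v = 1110 d).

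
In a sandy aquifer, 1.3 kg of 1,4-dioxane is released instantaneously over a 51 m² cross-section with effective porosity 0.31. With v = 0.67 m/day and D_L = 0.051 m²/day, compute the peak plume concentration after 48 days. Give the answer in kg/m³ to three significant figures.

The peak of an instantaneous 1D plume sits at x = vt; there the Gaussian factor is 1 and C_max = M/(n_e·A·√(4πDt)), where n_e·A is the pore area the mass is dissolved in.
√(4πDt) = √(4π × 0.051 × 48) = 5.546 m, so C_max = 1.3/(0.31 × 51 × 5.546) = 0.0148 kg/m³.

0.0148 kg/m³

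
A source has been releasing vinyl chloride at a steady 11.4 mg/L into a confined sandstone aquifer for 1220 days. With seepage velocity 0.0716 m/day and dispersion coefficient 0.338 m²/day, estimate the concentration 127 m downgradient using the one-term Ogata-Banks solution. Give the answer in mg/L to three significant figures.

For a continuous step input, C/C₀ ≈ ½·erfc((x−vt)/(2√(Dt))).
vt = 0.0716 × 1220 = 87.352 m and 2√(Dt) = 2√(0.338 × 1220) = 40.61 m.
Argument (x−vt)/(2√(Dt)) = (127 − 87.352)/40.61 = 0.9763; ½·erfc(0.9763) = 0.08369.
C = 11.4 × 0.08369 = 0.954 mg/L.

0.954 mg/L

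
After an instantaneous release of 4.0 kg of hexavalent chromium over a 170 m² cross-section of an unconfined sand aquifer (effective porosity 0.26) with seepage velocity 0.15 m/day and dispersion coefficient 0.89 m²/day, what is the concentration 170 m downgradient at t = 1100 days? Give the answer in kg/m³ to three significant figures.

For an instantaneous plane source, C(x,t) = M/(n_e·A·√(4πDt)) · exp(−(x−vt)²/(4Dt)), with n_e·A the pore (flow) area.
Plume center vt = 0.15 × 1100 = 165 m, so the well at 170 m is 5 m downgradient of the peak.
√(4πDt) = 110.9 m, giving peak height M/(n_e·A·√(4πDt)) = 4.0/(0.26 × 170 × 110.9) = 0.0008160 kg/m³.
(x−vt)²/(4Dt) = (5)²/(4 × 0.89 × 1100) = 0.006384; exp(−0.006384) = 0.9936.
C = 0.0008160 × 0.9936 = 0.000811 kg/m³.

0.000811 kg/m³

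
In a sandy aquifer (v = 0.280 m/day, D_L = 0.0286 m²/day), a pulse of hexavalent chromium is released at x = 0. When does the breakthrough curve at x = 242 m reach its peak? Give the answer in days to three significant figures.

For the 1D instantaneous-source solution, setting ∂C/∂t = 0 at fixed x gives v²t² + 2Dt − x² = 0, so t = (√(D² + v²x²) − D)/v².
√(D² + v²x²) = √(0.0286² + 0.280² × 242²) = 67.76; v² = 0.0784.
t = (67.76 − 0.0286)/0.0784 = 864 days (vs. the pure-advection estimate x/v = 864 d).

864 days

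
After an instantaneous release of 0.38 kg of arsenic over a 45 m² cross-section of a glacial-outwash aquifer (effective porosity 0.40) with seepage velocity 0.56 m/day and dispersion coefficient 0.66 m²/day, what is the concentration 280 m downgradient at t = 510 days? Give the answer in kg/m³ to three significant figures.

For an instantaneous plane source, C(x,t) = M/(n_e·A·√(4πDt)) · exp(−(x−vt)²/(4Dt)), with n_e·A the pore (flow) area.
Plume center vt = 0.56 × 510 = 285.6 m, so the well at 280 m is 5.6 m upgradient of the peak.
√(4πDt) = 65.04 m, giving peak height M/(n_e·A·√(4πDt)) = 0.38/(0.40 × 45 × 65.04) = 0.0003246 kg/m³.
(x−vt)²/(4Dt) = (-5.6)²/(4 × 0.66 × 510) = 0.02329; exp(−0.02329) = 0.9770.
C = 0.0003246 × 0.9770 = 0.000317 kg/m³.

0.000317 kg/m³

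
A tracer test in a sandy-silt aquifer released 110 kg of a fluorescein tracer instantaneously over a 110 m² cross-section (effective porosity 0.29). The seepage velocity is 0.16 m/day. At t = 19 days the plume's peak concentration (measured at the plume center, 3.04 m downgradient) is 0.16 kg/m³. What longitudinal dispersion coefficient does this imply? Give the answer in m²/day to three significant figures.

1.95 m²/day

At the plume center C_max = M/(n_e·A·√(4πDt)), so D = M²/(4πt·(n_e·A·C_max)²).
n_e·A·C_max = 0.29 × 110 × 0.16 = 5.104 kg/m.
D = 110²/(4π × 19 × 5.104²) = 1.95 m²/day.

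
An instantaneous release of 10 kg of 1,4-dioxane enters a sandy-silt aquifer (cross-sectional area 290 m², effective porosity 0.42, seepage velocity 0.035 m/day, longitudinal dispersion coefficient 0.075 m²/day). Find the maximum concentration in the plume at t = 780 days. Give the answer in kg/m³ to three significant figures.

0.00303 kg/m³

The peak of an instantaneous 1D plume sits at x = vt; there the Gaussian factor is 1 and C_max = M/(n_e·A·√(4πDt)), where n_e·A is the pore area the mass is dissolved in.
√(4πDt) = √(4π × 0.075 × 780) = 27.11 m, so C_max = 10/(0.42 × 290 × 27.11) = 0.00303 kg/m³.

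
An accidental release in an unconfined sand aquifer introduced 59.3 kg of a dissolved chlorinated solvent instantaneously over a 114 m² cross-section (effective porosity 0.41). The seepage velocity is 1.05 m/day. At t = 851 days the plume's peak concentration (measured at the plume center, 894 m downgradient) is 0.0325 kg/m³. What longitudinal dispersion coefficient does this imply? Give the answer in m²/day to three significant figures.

At the plume center C_max = M/(n_e·A·√(4πDt)), so D = M²/(4πt·(n_e·A·C_max)²).
n_e·A·C_max = 0.41 × 114 × 0.0325 = 1.519 kg/m.
D = 59.3²/(4π × 851 × 1.519²) = 0.143 m²/day.

0.143 m²/day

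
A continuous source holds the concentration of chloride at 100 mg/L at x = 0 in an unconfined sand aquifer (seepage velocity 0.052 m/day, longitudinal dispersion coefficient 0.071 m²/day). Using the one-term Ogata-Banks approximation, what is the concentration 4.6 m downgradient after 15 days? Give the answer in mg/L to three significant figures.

For a continuous step input, C/C₀ ≈ ½·erfc((x−vt)/(2√(Dt))).
vt = 0.052 × 15 = 0.78 m and 2√(Dt) = 2√(0.071 × 15) = 2.064 m.
Argument (x−vt)/(2√(Dt)) = (4.6 − 0.78)/2.064 = 1.851; ½·erfc(1.851) = 0.004426.
C = 100 × 0.004426 = 0.443 mg/L.

0.443 mg/L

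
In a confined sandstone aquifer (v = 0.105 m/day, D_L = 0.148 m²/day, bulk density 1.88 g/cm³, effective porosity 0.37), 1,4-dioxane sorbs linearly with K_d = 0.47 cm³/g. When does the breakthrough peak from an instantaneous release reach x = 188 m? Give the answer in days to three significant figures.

Retardation factor R = 1 + ρ_b·K_d/n = 1 + 1.88 × 0.47/0.37 = 3.388.
Sorption retards both mechanisms: v_R = v/R = 0.03099 m/day, D_R = D/R = 0.04368 m²/day.
Peak time from v_R²t² + 2D_R t − x² = 0: t = (√(D_R² + v_R²x²) − D_R)/v_R².
√(D_R² + v_R²x²) = √(0.04368² + 0.03099² × 188²) = 5.826; v_R² = 0.0009604.
t = (5.826 − 0.04368)/0.0009604 = 6020 days.

6020 days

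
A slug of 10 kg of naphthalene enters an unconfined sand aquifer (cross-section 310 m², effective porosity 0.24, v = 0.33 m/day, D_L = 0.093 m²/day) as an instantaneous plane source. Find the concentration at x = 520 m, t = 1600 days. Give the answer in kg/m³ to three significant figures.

For an instantaneous plane source, C(x,t) = M/(n_e·A·√(4πDt)) · exp(−(x−vt)²/(4Dt)), with n_e·A the pore (flow) area.
Plume center vt = 0.33 × 1600 = 528 m, so the well at 520 m is 8 m upgradient of the peak.
√(4πDt) = 43.24 m, giving peak height M/(n_e·A·√(4πDt)) = 10/(0.24 × 310 × 43.24) = 0.003108 kg/m³.
(x−vt)²/(4Dt) = (-8)²/(4 × 0.093 × 1600) = 0.1075; exp(−0.1075) = 0.8981.
C = 0.003108 × 0.8981 = 0.00279 kg/m³.

0.00279 kg/m³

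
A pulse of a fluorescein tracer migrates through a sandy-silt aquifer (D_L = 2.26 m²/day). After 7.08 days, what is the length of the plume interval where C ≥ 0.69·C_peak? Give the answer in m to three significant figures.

The plume is Gaussian with σ = √(2Dt) = √(2 × 2.26 × 7.08) = 5.657 m.
C/C_peak = exp(−Δx²/(2σ²)) = 0.69 ⇒ Δx = σ·√(−2 ln 0.69) = 5.657 × 0.8615 = 4.874 m.
Width = 2Δx = 9.75 m.

9.75 m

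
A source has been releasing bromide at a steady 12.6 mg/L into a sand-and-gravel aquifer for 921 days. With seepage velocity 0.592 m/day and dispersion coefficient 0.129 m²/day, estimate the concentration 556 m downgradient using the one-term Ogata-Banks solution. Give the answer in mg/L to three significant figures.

3.05 mg/L

For a continuous step input, C/C₀ ≈ ½·erfc((x−vt)/(2√(Dt))).
vt = 0.592 × 921 = 545.232 m and 2√(Dt) = 2√(0.129 × 921) = 21.80 m.
Argument (x−vt)/(2√(Dt)) = (556 − 545.232)/21.80 = 0.4939; ½·erfc(0.4939) = 0.2424.
C = 12.6 × 0.2424 = 3.05 mg/L.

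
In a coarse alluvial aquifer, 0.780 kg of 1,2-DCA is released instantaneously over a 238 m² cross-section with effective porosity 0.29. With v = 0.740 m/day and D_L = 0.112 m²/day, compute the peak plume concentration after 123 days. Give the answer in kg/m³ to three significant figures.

The peak of an instantaneous 1D plume sits at x = vt; there the Gaussian factor is 1 and C_max = M/(n_e·A·√(4πDt)), where n_e·A is the pore area the mass is dissolved in.
√(4πDt) = √(4π × 0.112 × 123) = 13.16 m, so C_max = 0.780/(0.29 × 238 × 13.16) = 0.000859 kg/m³.

0.000859 kg/m³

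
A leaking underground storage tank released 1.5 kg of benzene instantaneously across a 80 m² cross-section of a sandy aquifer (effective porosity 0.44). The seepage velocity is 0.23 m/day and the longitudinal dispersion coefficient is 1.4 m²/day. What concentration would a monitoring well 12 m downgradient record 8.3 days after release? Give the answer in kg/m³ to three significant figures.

For an instantaneous plane source, C(x,t) = M/(n_e·A·√(4πDt)) · exp(−(x−vt)²/(4Dt)), with n_e·A the pore (flow) area.
Plume center vt = 0.23 × 8.3 = 1.909 m, so the well at 12 m is 10.091 m downgradient of the peak.
√(4πDt) = 12.08 m, giving peak height M/(n_e·A·√(4πDt)) = 1.5/(0.44 × 80 × 12.08) = 0.003528 kg/m³.
(x−vt)²/(4Dt) = (10.091)²/(4 × 1.4 × 8.3) = 2.191; exp(−2.191) = 0.1118.
C = 0.003528 × 0.1118 = 0.000394 kg/m³.

0.000394 kg/m³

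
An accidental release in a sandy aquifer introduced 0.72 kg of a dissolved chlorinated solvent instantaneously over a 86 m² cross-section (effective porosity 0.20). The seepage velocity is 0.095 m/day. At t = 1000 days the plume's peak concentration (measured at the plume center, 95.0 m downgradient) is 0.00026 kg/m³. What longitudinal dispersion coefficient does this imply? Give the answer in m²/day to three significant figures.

2.06 m²/day

At the plume center C_max = M/(n_e·A·√(4πDt)), so D = M²/(4πt·(n_e·A·C_max)²).
n_e·A·C_max = 0.20 × 86 × 0.00026 = 0.004472 kg/m.
D = 0.72²/(4π × 1000 × 0.004472²) = 2.06 m²/day.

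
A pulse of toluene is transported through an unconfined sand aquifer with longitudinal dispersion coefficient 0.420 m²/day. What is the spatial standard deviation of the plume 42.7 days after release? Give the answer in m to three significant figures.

5.99 m

Dispersive spreading gives a Gaussian with σ² = 2Dt; advection only shifts the center.
σ = √(2 × 0.420 × 42.7) = 5.99 m.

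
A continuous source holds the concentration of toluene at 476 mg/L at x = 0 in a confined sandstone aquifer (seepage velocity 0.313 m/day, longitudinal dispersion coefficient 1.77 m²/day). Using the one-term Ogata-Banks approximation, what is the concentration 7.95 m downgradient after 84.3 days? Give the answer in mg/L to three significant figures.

For a continuous step input, C/C₀ ≈ ½·erfc((x−vt)/(2√(Dt))).
vt = 0.313 × 84.3 = 26.3859 m and 2√(Dt) = 2√(1.77 × 84.3) = 24.43 m.
Argument (x−vt)/(2√(Dt)) = (7.95 − 26.3859)/24.43 = -0.7546; ½·erfc(-0.7546) = 0.8571.
C = 476 × 0.8571 = 408 mg/L.

408 mg/L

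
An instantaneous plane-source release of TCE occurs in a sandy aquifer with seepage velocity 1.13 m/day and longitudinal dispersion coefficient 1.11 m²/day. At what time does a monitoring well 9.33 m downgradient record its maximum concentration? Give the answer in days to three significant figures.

For the 1D instantaneous-source solution, setting ∂C/∂t = 0 at fixed x gives v²t² + 2Dt − x² = 0, so t = (√(D² + v²x²) − D)/v².
√(D² + v²x²) = √(1.11² + 1.13² × 9.33²) = 10.60; v² = 1.2769.
t = (10.60 − 1.11)/1.2769 = 7.43 days (vs. the pure-advection estimate x/v = 8.26 d).

7.43 days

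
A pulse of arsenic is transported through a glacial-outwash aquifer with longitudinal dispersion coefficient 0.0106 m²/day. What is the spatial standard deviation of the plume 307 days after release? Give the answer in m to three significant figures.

Dispersive spreading gives a Gaussian with σ² = 2Dt; advection only shifts the center.
σ = √(2 × 0.0106 × 307) = 2.55 m.

2.55 m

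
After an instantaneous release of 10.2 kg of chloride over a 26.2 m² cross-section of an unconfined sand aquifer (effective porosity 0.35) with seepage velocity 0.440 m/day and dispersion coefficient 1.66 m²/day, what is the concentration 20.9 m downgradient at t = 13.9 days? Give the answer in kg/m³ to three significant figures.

For an instantaneous plane source, C(x,t) = M/(n_e·A·√(4πDt)) · exp(−(x−vt)²/(4Dt)), with n_e·A the pore (flow) area.
Plume center vt = 0.440 × 13.9 = 6.116 m, so the well at 20.9 m is 14.784 m downgradient of the peak.
√(4πDt) = 17.03 m, giving peak height M/(n_e·A·√(4πDt)) = 10.2/(0.35 × 26.2 × 17.03) = 0.06532 kg/m³.
(x−vt)²/(4Dt) = (14.784)²/(4 × 1.66 × 13.9) = 2.368; exp(−2.368) = 0.09367.
C = 0.06532 × 0.09367 = 0.00612 kg/m³.

0.00612 kg/m³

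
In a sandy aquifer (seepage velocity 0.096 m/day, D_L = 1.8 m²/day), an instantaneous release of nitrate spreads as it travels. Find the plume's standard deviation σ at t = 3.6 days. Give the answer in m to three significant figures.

3.60 m

Dispersive spreading gives a Gaussian with σ² = 2Dt; advection only shifts the center.
σ = √(2 × 1.8 × 3.6) = 3.60 m.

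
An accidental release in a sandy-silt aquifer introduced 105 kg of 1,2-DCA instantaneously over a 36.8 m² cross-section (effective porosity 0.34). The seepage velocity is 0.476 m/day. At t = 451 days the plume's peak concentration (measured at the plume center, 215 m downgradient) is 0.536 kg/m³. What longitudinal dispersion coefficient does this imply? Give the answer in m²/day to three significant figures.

0.0433 m²/day

At the plume center C_max = M/(n_e·A·√(4πDt)), so D = M²/(4πt·(n_e·A·C_max)²).
n_e·A·C_max = 0.34 × 36.8 × 0.536 = 6.706 kg/m.
D = 105²/(4π × 451 × 6.706²) = 0.0433 m²/day.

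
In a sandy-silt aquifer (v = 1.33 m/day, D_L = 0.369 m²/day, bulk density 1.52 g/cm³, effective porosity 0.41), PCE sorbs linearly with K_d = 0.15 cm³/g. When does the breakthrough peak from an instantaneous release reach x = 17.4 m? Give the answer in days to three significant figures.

20.0 days

Retardation factor R = 1 + ρ_b·K_d/n = 1 + 1.52 × 0.15/0.41 = 1.556.
Sorption retards both mechanisms: v_R = v/R = 0.8548 m/day, D_R = D/R = 0.2371 m²/day.
Peak time from v_R²t² + 2D_R t − x² = 0: t = (√(D_R² + v_R²x²) − D_R)/v_R².
√(D_R² + v_R²x²) = √(0.2371² + 0.8548² × 17.4²) = 14.88; v_R² = 0.7307.
t = (14.88 − 0.2371)/0.7307 = 20.0 days.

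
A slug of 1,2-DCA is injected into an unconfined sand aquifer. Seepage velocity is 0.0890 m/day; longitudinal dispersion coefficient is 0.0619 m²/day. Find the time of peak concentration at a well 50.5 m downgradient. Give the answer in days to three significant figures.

For the 1D instantaneous-source solution, setting ∂C/∂t = 0 at fixed x gives v²t² + 2Dt − x² = 0, so t = (√(D² + v²x²) − D)/v².
√(D² + v²x²) = √(0.0619² + 0.0890² × 50.5²) = 4.495; v² = 0.007921.
t = (4.495 − 0.0619)/0.007921 = 560 days (vs. the pure-advection estimate x/v = 567 d).

560 days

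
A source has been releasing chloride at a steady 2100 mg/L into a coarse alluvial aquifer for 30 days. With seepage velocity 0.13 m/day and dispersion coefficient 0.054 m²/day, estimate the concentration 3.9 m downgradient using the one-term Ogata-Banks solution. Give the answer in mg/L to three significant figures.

1050 mg/L

For a continuous step input, C/C₀ ≈ ½·erfc((x−vt)/(2√(Dt))).
vt = 0.13 × 30 = 3.9 m and 2√(Dt) = 2√(0.054 × 30) = 2.546 m.
Argument (x−vt)/(2√(Dt)) = (3.9 − 3.9)/2.546 = 0; ½·erfc(0) = 0.5000.
C = 2100 × 0.5000 = 1050 mg/L.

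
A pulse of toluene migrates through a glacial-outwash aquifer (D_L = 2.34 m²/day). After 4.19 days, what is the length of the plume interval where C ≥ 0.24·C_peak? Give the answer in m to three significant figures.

15.0 m

The plume is Gaussian with σ = √(2Dt) = √(2 × 2.34 × 4.19) = 4.428 m.
C/C_peak = exp(−Δx²/(2σ²)) = 0.24 ⇒ Δx = σ·√(−2 ln 0.24) = 4.428 × 1.689 = 7.479 m.
Width = 2Δx = 15.0 m.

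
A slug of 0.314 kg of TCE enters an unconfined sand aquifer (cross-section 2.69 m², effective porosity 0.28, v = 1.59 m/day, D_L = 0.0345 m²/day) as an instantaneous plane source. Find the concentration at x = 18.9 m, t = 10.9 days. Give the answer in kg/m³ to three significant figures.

0.0373 kg/m³

For an instantaneous plane source, C(x,t) = M/(n_e·A·√(4πDt)) · exp(−(x−vt)²/(4Dt)), with n_e·A the pore (flow) area.
Plume center vt = 1.59 × 10.9 = 17.331 m, so the well at 18.9 m is 1.569 m downgradient of the peak.
√(4πDt) = 2.174 m, giving peak height M/(n_e·A·√(4πDt)) = 0.314/(0.28 × 2.69 × 2.174) = 0.1918 kg/m³.
(x−vt)²/(4Dt) = (1.569)²/(4 × 0.0345 × 10.9) = 1.637; exp(−1.637) = 0.1946.
C = 0.1918 × 0.1946 = 0.0373 kg/m³.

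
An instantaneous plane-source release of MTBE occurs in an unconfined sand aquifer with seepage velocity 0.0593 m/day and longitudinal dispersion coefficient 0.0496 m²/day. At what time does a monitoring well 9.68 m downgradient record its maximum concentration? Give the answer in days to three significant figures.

150 days

For the 1D instantaneous-source solution, setting ∂C/∂t = 0 at fixed x gives v²t² + 2Dt − x² = 0, so t = (√(D² + v²x²) − D)/v².
√(D² + v²x²) = √(0.0496² + 0.0593² × 9.68²) = 0.5762; v² = 0.00351649.
t = (0.5762 − 0.0496)/0.00351649 = 150 days (vs. the pure-advection estimate x/v = 163 d).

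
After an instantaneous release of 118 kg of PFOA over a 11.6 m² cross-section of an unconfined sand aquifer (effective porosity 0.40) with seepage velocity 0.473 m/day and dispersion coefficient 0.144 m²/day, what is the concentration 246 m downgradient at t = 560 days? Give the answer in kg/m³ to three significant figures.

For an instantaneous plane source, C(x,t) = M/(n_e·A·√(4πDt)) · exp(−(x−vt)²/(4Dt)), with n_e·A the pore (flow) area.
Plume center vt = 0.473 × 560 = 264.88 m, so the well at 246 m is 18.88 m upgradient of the peak.
√(4πDt) = 31.83 m, giving peak height M/(n_e·A·√(4πDt)) = 118/(0.40 × 11.6 × 31.83) = 0.7990 kg/m³.
(x−vt)²/(4Dt) = (-18.88)²/(4 × 0.144 × 560) = 1.105; exp(−1.105) = 0.3312.
C = 0.7990 × 0.3312 = 0.265 kg/m³.

0.265 kg/m³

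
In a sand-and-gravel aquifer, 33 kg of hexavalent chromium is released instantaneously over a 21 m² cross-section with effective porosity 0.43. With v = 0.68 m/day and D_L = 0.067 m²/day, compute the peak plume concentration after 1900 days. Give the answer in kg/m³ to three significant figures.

The peak of an instantaneous 1D plume sits at x = vt; there the Gaussian factor is 1 and C_max = M/(n_e·A·√(4πDt)), where n_e·A is the pore area the mass is dissolved in.
√(4πDt) = √(4π × 0.067 × 1900) = 40.00 m, so C_max = 33/(0.43 × 21 × 40.00) = 0.0914 kg/m³.

0.0914 kg/m³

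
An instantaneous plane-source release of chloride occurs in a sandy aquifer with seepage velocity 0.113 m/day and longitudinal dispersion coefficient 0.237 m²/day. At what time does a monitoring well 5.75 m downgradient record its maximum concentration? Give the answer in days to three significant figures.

35.6 days

For the 1D instantaneous-source solution, setting ∂C/∂t = 0 at fixed x gives v²t² + 2Dt − x² = 0, so t = (√(D² + v²x²) − D)/v².
√(D² + v²x²) = √(0.237² + 0.113² × 5.75²) = 0.6916; v² = 0.012769.
t = (0.6916 − 0.237)/0.012769 = 35.6 days (vs. the pure-advection estimate x/v = 50.9 d).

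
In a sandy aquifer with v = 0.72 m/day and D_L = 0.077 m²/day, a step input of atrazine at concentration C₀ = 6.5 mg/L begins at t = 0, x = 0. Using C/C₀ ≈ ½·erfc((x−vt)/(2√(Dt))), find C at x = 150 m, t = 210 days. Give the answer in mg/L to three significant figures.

3.79 mg/L

For a continuous step input, C/C₀ ≈ ½·erfc((x−vt)/(2√(Dt))).
vt = 0.72 × 210 = 151.2 m and 2√(Dt) = 2√(0.077 × 210) = 8.042 m.
Argument (x−vt)/(2√(Dt)) = (150 − 151.2)/8.042 = -0.1492; ½·erfc(-0.1492) = 0.5836.
C = 6.5 × 0.5836 = 3.79 mg/L.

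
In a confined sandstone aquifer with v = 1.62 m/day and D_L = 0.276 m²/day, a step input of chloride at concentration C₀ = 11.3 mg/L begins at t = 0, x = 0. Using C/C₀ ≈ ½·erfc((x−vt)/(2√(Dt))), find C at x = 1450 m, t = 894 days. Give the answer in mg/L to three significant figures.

5.30 mg/L

For a continuous step input, C/C₀ ≈ ½·erfc((x−vt)/(2√(Dt))).
vt = 1.62 × 894 = 1448.28 m and 2√(Dt) = 2√(0.276 × 894) = 31.42 m.
Argument (x−vt)/(2√(Dt)) = (1450 − 1448.28)/31.42 = 0.05474; ½·erfc(0.05474) = 0.4691.
C = 11.3 × 0.4691 = 5.30 mg/L.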